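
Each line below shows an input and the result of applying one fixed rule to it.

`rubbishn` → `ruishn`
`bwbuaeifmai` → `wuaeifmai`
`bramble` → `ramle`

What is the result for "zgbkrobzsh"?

The pattern: remove every "b".
On "zgbkrobzsh" that produces "zgkrozsh".

zgkrozsh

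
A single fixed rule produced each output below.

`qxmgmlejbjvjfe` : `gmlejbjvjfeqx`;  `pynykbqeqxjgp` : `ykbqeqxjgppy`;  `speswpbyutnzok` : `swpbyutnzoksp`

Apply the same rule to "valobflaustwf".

Looking at the pairs, the operation is to move the first 2 characters to the end (rotate left by 2), then delete the first character.
Starting from "valobflaustwf": after the first operation, "lobflaustwfva"; after the second, "obflaustwfva".

obflaustwfva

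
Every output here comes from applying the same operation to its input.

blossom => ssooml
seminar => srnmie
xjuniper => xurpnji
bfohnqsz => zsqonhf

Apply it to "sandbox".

The rule is to sort the characters into reverse alphabetical order, then delete the last character.
Starting from "sandbox": after the first operation, "xsondba"; after the second, "xsondb".

xsondb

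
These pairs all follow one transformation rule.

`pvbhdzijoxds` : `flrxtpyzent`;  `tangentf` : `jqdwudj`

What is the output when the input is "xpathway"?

nfqjxmq

Each output is the input with this applied: shift every letter 10 places backward in the alphabet (wrapping around), then delete the last character.
Working it through for "xpathway": intermediate "nfqjxmqo", final "nfqjxmq".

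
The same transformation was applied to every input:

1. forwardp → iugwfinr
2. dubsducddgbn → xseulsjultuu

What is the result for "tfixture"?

livkwzok

The rule is to move the last 3 characters to the front (rotate right by 3), then shift every letter 9 places backward in the alphabet (wrapping around).
"tfixture" → "uretfixt" → "livkwzok".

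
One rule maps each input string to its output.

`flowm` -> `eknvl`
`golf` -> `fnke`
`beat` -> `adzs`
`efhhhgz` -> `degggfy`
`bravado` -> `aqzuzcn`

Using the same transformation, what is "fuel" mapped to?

In each case the input is transformed by: shift every letter 1 place backward in the alphabet (wrapping around).
"fuel" → "etdk".

etdk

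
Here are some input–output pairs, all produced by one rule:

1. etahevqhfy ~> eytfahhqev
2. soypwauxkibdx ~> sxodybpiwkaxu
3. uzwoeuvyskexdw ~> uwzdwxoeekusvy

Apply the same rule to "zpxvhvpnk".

zkpnxpvvh

What's happening: take characters alternately from the front and the back (1st, last, 2nd, 2nd-last, ...).
For "zpxvhvpnk" the result is "zkpnxpvvh".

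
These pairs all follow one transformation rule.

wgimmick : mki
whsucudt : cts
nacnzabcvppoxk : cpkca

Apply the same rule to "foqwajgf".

In each case the input is transformed by: swap the front and back halves of the string, then keep one character in every 3, starting at position 1 (positions 1st, 4th, 7th, ...).
For "foqwajgf", step one produces "ajgffoqw"; step two turns that into "afq".

afq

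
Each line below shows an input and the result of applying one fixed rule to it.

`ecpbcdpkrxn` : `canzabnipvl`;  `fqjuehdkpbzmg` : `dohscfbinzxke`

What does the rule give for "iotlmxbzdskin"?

gmrjkvzxbqigl

The transformation: shift every letter 2 places backward in the alphabet (wrapping around).
On "iotlmxbzdskin" that produces "gmrjkvzxbqigl".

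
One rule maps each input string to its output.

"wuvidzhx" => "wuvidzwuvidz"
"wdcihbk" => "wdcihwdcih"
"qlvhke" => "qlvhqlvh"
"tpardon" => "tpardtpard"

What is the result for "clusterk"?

In each case the input is transformed by: delete the last 2 characters, then write the whole string twice.
"clusterk" → "cluste" → "clustecluste".

clustecluste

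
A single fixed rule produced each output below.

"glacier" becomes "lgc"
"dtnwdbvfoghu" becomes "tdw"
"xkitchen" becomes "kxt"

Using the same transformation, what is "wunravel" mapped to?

uwr

Rule — swap each adjacent pair of characters (1↔2, 3↔4, ...), then keep only the first 3 characters.
For "wunravel", step one produces "uwrnvale"; step two turns that into "uwr".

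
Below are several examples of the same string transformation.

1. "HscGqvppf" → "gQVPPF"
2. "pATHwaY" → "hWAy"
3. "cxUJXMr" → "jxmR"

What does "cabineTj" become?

What's happening: delete the first 3 characters, then flip the case of every letter.
"cabineTj" → "ineTj" → "INEtJ".

INEtJ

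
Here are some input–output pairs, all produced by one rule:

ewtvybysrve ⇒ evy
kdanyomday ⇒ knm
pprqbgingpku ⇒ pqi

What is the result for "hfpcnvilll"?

hci

Each output is the input with this applied: delete the last 3 characters, then keep one character in every 3, starting at position 1 (positions 1st, 4th, 7th, ...).
For "hfpcnvilll", step one produces "hfpcnvi"; step two turns that into "hci".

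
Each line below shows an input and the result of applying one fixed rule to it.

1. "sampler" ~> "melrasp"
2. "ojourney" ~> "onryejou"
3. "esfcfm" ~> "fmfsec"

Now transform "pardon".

The rule is to swap each adjacent pair of characters (1↔2, 3↔4, ...), then move the first 3 characters to the end (rotate left by 3).
On "pardon": the first step gives "apdrno", and the second then gives "rnoapd".

rnoapd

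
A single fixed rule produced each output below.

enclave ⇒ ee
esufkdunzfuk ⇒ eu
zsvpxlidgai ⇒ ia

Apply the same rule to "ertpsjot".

In each case the input is transformed by: keep one character in every 3, starting at position 1 (positions 1st, 4th, 7th, ...), then keep only the vowels.
For "ertpsjot", step one produces "epo"; step two turns that into "eo".
(Check on "esufkdunzfuk": → "efuf" → "eu" ✓)

eo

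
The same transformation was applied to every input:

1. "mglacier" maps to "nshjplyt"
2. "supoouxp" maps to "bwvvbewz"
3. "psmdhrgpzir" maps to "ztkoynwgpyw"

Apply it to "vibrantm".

In each case the input is transformed by: move the first character to the end, then shift every letter 7 places forward in the alphabet (wrapping around).
For "vibrantm", step one produces "ibrantmv"; step two turns that into "piyhuatc".

piyhuatc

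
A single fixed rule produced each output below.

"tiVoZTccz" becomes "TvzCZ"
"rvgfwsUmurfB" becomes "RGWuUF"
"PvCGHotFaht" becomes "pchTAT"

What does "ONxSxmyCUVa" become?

What's happening: keep every other character starting from the first (positions 1st, 3rd, 5th, ...), then flip the case of every letter.
Starting from "ONxSxmyCUVa": after the first operation, "OxxyUa"; after the second, "oXXYuA".

oXXYuA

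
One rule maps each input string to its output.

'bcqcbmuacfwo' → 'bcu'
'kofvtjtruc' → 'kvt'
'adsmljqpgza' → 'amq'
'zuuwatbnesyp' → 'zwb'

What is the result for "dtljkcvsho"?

In each case the input is transformed by: delete the last 3 characters, then keep one character in every 3, starting at position 1 (positions 1st, 4th, 7th, ...).
Starting from "dtljkcvsho": after the first operation, "dtljkcv"; after the second, "djv".

djv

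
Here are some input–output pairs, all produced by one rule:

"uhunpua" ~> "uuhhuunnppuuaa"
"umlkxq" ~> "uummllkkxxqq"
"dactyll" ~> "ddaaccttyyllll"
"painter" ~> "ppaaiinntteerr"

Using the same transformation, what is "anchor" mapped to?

aanncchhoorr

What's happening: double every character.
For "anchor" the result is "aanncchhoorr".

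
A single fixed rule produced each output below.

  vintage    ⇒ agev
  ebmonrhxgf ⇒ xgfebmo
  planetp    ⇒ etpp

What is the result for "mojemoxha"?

xhamoj

What's happening: move the last 3 characters to the front (rotate right by 3), then delete the last 3 characters.
For "mojemoxha", step one produces "xhamojemo"; step two turns that into "xhamoj".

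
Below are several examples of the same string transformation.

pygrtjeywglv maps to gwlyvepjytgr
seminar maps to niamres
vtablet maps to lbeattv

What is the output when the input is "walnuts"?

The transformation: move the last 3 characters to the front (rotate right by 3), then take characters alternately from the front and the back (1st, last, 2nd, 2nd-last, ...).
Starting from "walnuts": after the first operation, "utswaln"; after the second, "untlsaw".
(Check on "vtablet": → "letvtab" → "lbeattv" ✓)

untlsaw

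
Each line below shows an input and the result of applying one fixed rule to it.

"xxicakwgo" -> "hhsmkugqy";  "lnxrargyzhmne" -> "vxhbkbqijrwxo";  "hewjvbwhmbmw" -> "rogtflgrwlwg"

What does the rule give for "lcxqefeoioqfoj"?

Each output is the input with this applied: shift every letter 10 places forward in the alphabet (wrapping around).
So "lcxqefeoioqfoj" becomes "vmhaopoysyapyt".

vmhaopoysyapyt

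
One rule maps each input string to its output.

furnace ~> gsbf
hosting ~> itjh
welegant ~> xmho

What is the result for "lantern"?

The pattern: keep every other character starting from the first (positions 1st, 3rd, 5th, ...), then shift every letter 1 place forward in the alphabet (wrapping around).
For "lantern", step one produces "lnen"; step two turns that into "mofo".
(Check on "hosting": → "hsig" → "itjh" ✓)

mofo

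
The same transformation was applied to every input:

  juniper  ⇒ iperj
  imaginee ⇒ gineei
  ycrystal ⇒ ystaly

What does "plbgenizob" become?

genizobp

What's happening: move the first 3 characters to the end (rotate left by 3), then delete the last 2 characters.
"plbgenizob" → "genizobplb" → "genizobp".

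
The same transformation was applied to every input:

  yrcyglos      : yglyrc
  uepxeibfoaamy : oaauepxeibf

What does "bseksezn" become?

The rule is to delete the last 2 characters, then move the last 3 characters to the front (rotate right by 3).
So "bseksezn" becomes "ksebse".

ksebse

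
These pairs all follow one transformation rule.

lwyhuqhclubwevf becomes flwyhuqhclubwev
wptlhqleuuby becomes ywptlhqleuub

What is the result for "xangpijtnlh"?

What's happening: move the last character to the front.
"xangpijtnlh" → "hxangpijtnl".

hxangpijtnl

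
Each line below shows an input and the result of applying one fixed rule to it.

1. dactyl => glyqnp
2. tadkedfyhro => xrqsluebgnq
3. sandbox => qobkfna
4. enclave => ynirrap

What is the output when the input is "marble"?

Looking at the pairs, the operation is to move the first 3 characters to the end (rotate left by 3), then shift every letter 13 places forward in the alphabet (wrapping around) — i.e. ROT13.
For "marble", step one produces "blemar"; step two turns that into "oyrzne".

oyrzne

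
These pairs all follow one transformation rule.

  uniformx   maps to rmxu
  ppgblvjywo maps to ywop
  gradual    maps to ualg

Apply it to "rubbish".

ishr

The pattern: move the last 3 characters to the front (rotate right by 3), then keep only the first 4 characters.
Working it through for "rubbish": intermediate "ishrubb", final "ishr".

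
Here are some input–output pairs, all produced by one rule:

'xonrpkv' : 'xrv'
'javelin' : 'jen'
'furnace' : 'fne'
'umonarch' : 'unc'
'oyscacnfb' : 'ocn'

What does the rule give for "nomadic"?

The transformation: keep one character in every 3, starting at position 1 (positions 1st, 4th, 7th, ...).
Applying that to "nomadic" gives "nac".

nac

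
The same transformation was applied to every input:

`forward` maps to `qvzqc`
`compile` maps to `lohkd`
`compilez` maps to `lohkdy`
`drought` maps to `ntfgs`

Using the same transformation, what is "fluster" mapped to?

trsdq

The transformation: delete the first 2 characters, then shift every letter 1 place backward in the alphabet (wrapping around).
On "fluster": the first step gives "uster", and the second then gives "trsdq".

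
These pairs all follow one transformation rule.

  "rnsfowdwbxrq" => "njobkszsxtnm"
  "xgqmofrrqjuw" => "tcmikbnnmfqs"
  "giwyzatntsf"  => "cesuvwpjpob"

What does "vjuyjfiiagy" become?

What's happening: shift every letter 4 places backward in the alphabet (wrapping around).
"vjuyjfiiagy" → "rfqufbeewcu".

rfqufbeewcu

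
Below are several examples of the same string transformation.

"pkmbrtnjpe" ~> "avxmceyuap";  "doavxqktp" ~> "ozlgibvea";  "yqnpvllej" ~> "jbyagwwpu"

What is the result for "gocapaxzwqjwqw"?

The rule is to shift every letter 11 places forward in the alphabet (wrapping around).
So "gocapaxzwqjwqw" becomes "rznlalikhbuhbh".

rznlalikhbuhbh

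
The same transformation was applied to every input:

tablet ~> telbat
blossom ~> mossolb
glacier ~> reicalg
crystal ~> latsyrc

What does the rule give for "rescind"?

Each output is the input with this applied: reverse the string.
On "rescind" that produces "dnicser".

dnicser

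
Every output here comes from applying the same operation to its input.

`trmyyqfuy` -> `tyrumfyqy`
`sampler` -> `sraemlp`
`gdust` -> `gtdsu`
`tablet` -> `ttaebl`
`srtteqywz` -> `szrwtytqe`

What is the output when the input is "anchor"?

The transformation: take characters alternately from the front and the back (1st, last, 2nd, 2nd-last, ...).
Doing the same to "anchor": "arnoch".

arnoch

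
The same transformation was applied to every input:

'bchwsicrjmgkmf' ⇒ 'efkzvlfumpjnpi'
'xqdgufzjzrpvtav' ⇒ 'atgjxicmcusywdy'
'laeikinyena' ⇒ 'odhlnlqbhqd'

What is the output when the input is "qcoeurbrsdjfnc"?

Each output is the input with this applied: shift every letter 3 places forward in the alphabet (wrapping around).
Doing the same to "qcoeurbrsdjfnc": "tfrhxueuvgmiqf".

tfrhxueuvgmiqf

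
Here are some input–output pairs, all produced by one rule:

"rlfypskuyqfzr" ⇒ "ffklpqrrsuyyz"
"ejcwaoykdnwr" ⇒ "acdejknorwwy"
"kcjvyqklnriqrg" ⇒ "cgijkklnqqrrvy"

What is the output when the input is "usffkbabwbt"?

abbbffkstuw

What's happening: sort the characters into alphabetical order.
"usffkbabwbt" → "abbbffkstuw".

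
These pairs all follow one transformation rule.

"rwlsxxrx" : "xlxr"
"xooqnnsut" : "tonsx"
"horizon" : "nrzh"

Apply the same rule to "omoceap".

poeo

The rule is to swap the first and last characters, then keep every other character starting from the first (positions 1st, 3rd, 5th, ...).
For "omoceap", step one produces "pmoceao"; step two turns that into "poeo".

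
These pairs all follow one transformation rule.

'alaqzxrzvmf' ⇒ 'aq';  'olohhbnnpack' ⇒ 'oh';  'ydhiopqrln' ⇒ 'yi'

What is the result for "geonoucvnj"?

gn

Each output is the input with this applied: keep one character in every 3, starting at position 1 (positions 1st, 4th, 7th, ...), then keep only the first 2 characters.
Applying both steps to "geonoucvnj": "gncj", then "gn".
(Check on "ydhiopqrln": → "yiqn" → "yi" ✓)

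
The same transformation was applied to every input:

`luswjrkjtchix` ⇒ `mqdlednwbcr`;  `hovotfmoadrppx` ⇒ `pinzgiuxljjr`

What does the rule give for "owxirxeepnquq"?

Looking at the pairs, the operation is to delete the first 2 characters, then shift every letter 6 places backward in the alphabet (wrapping around).
Starting from "owxirxeepnquq": after the first operation, "xirxeepnquq"; after the second, "rclryyjhkok".

rclryyjhkok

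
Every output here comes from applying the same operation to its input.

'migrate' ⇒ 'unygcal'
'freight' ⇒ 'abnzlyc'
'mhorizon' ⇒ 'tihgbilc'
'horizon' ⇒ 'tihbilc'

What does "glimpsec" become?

The pattern: shift every letter 6 places backward in the alphabet (wrapping around), then move the last 3 characters to the front (rotate right by 3).
"glimpsec" → "afcgjmyw" → "mywafcgj".

mywafcgj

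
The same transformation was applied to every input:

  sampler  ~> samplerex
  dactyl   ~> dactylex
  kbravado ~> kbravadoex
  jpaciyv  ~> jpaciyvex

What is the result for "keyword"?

What's happening: append "ex".
Applying that to "keyword" gives "keywordex".

keywordex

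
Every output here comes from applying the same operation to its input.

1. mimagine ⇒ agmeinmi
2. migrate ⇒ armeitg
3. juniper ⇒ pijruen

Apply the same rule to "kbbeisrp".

eikpbrbs

The transformation: take characters alternately from the front and the back (1st, last, 2nd, 2nd-last, ...), then move the last 2 characters to the front (rotate right by 2).
Applying both steps to "kbbeisrp": "kpbrbsei", then "eikpbrbs".
(Check on "migrate": → "meitgar" → "armeitg" ✓)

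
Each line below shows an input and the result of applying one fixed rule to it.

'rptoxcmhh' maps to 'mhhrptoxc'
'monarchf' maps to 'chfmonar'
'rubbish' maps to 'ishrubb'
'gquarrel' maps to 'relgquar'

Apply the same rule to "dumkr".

mkrdu

The transformation: move the last 3 characters to the front (rotate right by 3).
On "dumkr" that produces "mkrdu".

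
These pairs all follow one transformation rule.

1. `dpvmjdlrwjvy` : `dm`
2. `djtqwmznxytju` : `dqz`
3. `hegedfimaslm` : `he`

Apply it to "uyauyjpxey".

uu

The pattern: keep one character in every 3, starting at position 1 (positions 1st, 4th, 7th, ...), then delete the last 2 characters.
Working it through for "uyauyjpxey": intermediate "uupy", final "uu".
(Check on "hegedfimaslm": → "heis" → "he" ✓)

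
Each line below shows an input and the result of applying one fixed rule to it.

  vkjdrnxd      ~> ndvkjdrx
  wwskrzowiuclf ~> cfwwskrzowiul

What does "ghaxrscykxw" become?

What's happening: move the last 2 characters to the front (rotate right by 2), then swap the first and last characters.
Starting from "ghaxrscykxw": after the first operation, "xwghaxrscyk"; after the second, "kwghaxrscyx".
(Check on "vkjdrnxd": → "xdvkjdrn" → "ndvkjdrx" ✓)

kwghaxrscyx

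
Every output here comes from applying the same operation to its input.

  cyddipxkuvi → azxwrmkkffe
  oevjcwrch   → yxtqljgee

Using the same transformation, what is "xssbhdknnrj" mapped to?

The rule is to sort the characters into reverse alphabetical order, then shift every letter 2 places forward in the alphabet (wrapping around).
Applying both steps to "xssbhdknnrj": "xssrnnkjhdb", then "zuutppmljfd".

zuutppmljfd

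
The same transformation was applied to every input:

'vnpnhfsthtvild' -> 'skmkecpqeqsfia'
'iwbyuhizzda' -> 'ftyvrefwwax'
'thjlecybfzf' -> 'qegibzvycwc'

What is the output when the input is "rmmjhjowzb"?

Looking at the pairs, the operation is to shift every letter 3 places backward in the alphabet (wrapping around).
"rmmjhjowzb" → "ojjgegltwy".

ojjgegltwy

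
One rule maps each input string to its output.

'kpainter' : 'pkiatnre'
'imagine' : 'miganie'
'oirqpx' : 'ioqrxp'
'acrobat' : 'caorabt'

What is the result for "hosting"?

ohtsnig

What's happening: swap each adjacent pair of characters (1↔2, 3↔4, ...).
So "hosting" becomes "ohtsnig".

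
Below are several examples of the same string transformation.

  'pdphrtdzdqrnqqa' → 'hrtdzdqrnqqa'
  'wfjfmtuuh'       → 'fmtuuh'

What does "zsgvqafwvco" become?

What's happening: delete the first 3 characters.
For "zsgvqafwvco" the result is "vqafwvco".

vqafwvco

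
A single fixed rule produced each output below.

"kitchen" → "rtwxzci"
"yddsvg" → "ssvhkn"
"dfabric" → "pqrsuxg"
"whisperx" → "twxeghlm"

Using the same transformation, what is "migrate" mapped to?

ptvxbgi

Rule — sort the characters into alphabetical order, then shift every letter 11 places backward in the alphabet (wrapping around).
For "migrate", step one produces "aegimrt"; step two turns that into "ptvxbgi".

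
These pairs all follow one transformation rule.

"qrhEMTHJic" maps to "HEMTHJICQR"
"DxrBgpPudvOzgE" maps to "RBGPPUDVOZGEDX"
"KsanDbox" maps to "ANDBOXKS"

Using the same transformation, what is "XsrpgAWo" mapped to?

Each output is the input with this applied: move the first 2 characters to the end (rotate left by 2), then convert every letter to uppercase.
For "XsrpgAWo" the result is "RPGAWOXS".

RPGAWOXS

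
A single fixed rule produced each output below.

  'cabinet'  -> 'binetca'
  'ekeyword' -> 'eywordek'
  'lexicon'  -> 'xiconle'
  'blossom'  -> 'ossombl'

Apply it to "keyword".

ywordke

The transformation: move the first 2 characters to the end (rotate left by 2).
So "keyword" becomes "ywordke".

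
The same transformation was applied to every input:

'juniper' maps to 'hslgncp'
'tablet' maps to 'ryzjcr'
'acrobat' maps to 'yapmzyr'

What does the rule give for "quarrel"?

The pattern: shift every letter 2 places backward in the alphabet (wrapping around).
On "quarrel" that produces "osyppcj".

osyppcj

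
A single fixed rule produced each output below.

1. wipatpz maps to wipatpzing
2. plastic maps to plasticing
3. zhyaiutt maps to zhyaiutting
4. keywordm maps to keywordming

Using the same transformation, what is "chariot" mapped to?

charioting

Rule — append "ing".
For "chariot" the result is "charioting".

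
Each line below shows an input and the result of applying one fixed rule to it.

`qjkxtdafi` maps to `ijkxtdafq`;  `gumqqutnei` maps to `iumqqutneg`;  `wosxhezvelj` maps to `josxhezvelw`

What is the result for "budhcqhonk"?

Looking at the pairs, the operation is to swap the first and last characters.
So "budhcqhonk" becomes "kudhcqhonb".

kudhcqhonb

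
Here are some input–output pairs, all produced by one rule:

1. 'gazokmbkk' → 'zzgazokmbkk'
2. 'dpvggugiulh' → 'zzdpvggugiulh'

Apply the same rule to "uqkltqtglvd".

Looking at the pairs, the operation is to prepend "zz".
Doing the same to "uqkltqtglvd": "zzuqkltqtglvd".

zzuqkltqtglvd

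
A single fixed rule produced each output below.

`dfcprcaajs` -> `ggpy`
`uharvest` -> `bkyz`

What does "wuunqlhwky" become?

ncqe

The transformation: shift every letter 6 places forward in the alphabet (wrapping around), then keep only the last 4 characters.
Starting from "wuunqlhwky": after the first operation, "caatwrncqe"; after the second, "ncqe".
(Check on "uharvest": → "angxbkyz" → "bkyz" ✓)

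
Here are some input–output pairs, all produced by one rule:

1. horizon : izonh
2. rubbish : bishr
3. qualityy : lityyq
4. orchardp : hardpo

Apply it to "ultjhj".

jhju

Looking at the pairs, the operation is to move the first character to the end, then delete the first 2 characters.
Working it through for "ultjhj": intermediate "ltjhju", final "jhju".
(Check on "horizon": → "orizonh" → "izonh" ✓)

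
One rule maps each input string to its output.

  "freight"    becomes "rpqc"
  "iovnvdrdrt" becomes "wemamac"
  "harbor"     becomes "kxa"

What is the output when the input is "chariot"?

arxc

The transformation: delete the first 3 characters, then shift every letter 9 places forward in the alphabet (wrapping around).
On "chariot": the first step gives "riot", and the second then gives "arxc".
(Check on "iovnvdrdrt": → "nvdrdrt" → "wemamac" ✓)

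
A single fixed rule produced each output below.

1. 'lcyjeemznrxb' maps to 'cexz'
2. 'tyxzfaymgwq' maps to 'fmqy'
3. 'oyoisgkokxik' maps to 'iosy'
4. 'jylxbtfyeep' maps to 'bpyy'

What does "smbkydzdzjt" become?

dmty

The transformation: keep one character in every 3, starting at position 2 (positions 2nd, 5th, 8th, ...), then sort the characters into alphabetical order.
Working it through for "smbkydzdzjt": intermediate "mydt", final "dmty".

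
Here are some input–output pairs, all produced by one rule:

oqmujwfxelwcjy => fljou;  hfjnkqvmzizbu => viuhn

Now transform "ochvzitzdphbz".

tpzov

Each output is the input with this applied: keep one character in every 3, starting at position 1 (positions 1st, 4th, 7th, ...), then move the last 3 characters to the front (rotate right by 3).
"ochvzitzdphbz" → "tpzov".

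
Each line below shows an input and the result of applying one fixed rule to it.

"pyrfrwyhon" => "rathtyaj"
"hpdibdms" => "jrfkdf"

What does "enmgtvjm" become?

What's happening: shift every letter 2 places forward in the alphabet (wrapping around), then delete the last 2 characters.
Working it through for "enmgtvjm": intermediate "gpoivxlo", final "gpoivx".

gpoivx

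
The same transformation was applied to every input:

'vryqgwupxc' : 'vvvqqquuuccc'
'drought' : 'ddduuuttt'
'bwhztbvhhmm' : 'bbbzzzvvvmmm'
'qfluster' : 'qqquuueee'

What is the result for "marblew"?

mmmbbbwww

The rule is to keep one character in every 3, starting at position 1 (positions 1st, 4th, 7th, ...), then repeat every character 3 times.
Applying that to "marblew" gives "mmmbbbwww".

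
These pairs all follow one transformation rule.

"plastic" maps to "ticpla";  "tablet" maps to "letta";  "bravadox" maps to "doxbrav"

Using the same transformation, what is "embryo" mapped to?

The rule is to move the last 3 characters to the front (rotate right by 3), then delete the last character.
"embryo" → "ryoemb" → "ryoem".

ryoem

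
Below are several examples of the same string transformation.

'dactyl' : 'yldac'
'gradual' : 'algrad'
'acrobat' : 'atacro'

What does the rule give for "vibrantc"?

Looking at the pairs, the operation is to move the last 2 characters to the front (rotate right by 2), then delete the last character.
For "vibrantc", step one produces "tcvibran"; step two turns that into "tcvibra".

tcvibra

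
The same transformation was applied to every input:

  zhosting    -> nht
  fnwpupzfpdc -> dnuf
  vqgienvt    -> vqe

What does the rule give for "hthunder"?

In each case the input is transformed by: move the last 3 characters to the front (rotate right by 3), then keep one character in every 3, starting at position 2 (positions 2nd, 5th, 8th, ...).
For "hthunder", step one produces "derhthun"; step two turns that into "etn".

etn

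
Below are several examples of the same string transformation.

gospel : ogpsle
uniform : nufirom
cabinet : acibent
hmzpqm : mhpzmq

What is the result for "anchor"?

Each output is the input with this applied: swap each adjacent pair of characters (1↔2, 3↔4, ...).
Applying that to "anchor" gives "nahcro".

nahcro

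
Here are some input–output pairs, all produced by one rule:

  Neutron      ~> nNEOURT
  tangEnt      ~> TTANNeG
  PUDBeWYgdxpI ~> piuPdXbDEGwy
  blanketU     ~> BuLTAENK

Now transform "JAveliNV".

jvanVIEL

What's happening: flip the case of every letter, then take characters alternately from the front and the back (1st, last, 2nd, 2nd-last, ...).
Applying that to "JAveliNV" gives "jvanVIEL".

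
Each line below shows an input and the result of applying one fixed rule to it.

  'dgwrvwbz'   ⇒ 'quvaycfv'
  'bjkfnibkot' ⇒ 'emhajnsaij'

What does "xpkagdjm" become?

zfcilwoj

What's happening: shift every letter 1 place backward in the alphabet (wrapping around), then move the first 3 characters to the end (rotate left by 3).
"xpkagdjm" → "zfcilwoj".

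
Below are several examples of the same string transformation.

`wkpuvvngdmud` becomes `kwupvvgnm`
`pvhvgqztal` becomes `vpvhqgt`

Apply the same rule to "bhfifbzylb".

The pattern: swap each adjacent pair of characters (1↔2, 3↔4, ...), then delete the last 3 characters.
Starting from "bhfifbzylb": after the first operation, "hbifbfyzbl"; after the second, "hbifbfy".

hbifbfy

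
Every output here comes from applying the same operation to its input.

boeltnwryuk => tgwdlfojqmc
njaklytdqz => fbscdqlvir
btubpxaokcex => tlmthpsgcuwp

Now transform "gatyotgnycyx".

The pattern: shift every letter 8 places backward in the alphabet (wrapping around).
Doing the same to "gatyotgnycyx": "yslqglyfquqp".

yslqglyfquqp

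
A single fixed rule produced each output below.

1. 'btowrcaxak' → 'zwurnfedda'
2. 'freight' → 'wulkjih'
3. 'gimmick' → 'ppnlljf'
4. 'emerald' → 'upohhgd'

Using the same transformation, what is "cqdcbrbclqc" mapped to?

The pattern: shift every letter 3 places forward in the alphabet (wrapping around), then sort the characters into reverse alphabetical order.
Doing the same to "cqdcbrbclqc": "uttogffffee".

uttogffffee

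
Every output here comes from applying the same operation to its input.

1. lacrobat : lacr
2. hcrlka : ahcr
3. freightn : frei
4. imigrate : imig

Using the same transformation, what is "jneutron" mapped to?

jneu

Each output is the input with this applied: swap the front and back halves of the string, then keep only the last 4 characters.
Applying both steps to "jneutron": "tronjneu", then "jneu".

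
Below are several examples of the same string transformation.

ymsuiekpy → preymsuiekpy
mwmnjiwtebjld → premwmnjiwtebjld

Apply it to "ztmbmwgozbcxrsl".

preztmbmwgozbcxrsl

What's happening: prepend "pre".
So "ztmbmwgozbcxrsl" becomes "preztmbmwgozbcxrsl".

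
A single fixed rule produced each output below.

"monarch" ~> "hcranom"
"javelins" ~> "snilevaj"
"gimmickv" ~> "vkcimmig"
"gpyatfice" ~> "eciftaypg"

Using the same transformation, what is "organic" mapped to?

cinagro

The transformation: reverse the string.
On "organic" that produces "cinagro".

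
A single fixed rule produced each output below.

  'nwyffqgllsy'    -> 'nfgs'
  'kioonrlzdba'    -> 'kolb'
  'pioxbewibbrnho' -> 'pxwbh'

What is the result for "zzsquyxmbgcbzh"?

In each case the input is transformed by: keep one character in every 3, starting at position 1 (positions 1st, 4th, 7th, ...).
For "zzsquyxmbgcbzh" the result is "zqxgz".

zqxgz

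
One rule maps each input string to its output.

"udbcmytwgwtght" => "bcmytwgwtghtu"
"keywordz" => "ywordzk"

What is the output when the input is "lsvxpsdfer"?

vxpsdferl

Looking at the pairs, the operation is to move the first 2 characters to the end (rotate left by 2), then delete the last character.
Doing the same to "lsvxpsdfer": "vxpsdferl".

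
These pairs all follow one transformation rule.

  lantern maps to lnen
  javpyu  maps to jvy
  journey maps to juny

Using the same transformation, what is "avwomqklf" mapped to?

The pattern: keep every other character starting from the first (positions 1st, 3rd, 5th, ...).
Applying that to "avwomqklf" gives "awmkf".

awmkf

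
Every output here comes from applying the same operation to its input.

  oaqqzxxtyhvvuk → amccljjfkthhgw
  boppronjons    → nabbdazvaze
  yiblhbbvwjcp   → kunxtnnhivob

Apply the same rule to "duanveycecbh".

In each case the input is transformed by: shift every letter 12 places forward in the alphabet (wrapping around).
Doing the same to "duanveycecbh": "pgmzhqkoqont".

pgmzhqkoqont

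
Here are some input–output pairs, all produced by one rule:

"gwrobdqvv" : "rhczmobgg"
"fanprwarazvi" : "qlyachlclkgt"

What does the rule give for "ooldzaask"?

Each output is the input with this applied: shift every letter 11 places forward in the alphabet (wrapping around).
Doing the same to "ooldzaask": "zzwoklldv".

zzwoklldv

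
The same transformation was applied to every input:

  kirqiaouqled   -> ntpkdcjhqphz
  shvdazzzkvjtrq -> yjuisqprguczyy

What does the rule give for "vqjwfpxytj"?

Rule — swap the front and back halves of the string, then shift every letter 1 place backward in the alphabet (wrapping around).
Starting from "vqjwfpxytj": after the first operation, "pxytjvqjwf"; after the second, "owxsiupive".

owxsiupive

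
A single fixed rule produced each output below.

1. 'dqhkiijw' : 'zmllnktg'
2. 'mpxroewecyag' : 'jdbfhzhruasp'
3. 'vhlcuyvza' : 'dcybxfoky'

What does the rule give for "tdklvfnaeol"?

What's happening: reverse the string, then shift every letter 3 places forward in the alphabet (wrapping around).
Applying both steps to "tdklvfnaeol": "loeanfvlkdt", then "orhdqiyongw".
(Check on "vhlcuyvza": → "azvyuclhv" → "dcybxfoky" ✓)

orhdqiyongw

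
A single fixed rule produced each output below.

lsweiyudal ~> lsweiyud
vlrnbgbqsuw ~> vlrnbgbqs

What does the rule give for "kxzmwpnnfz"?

kxzmwpnn

Looking at the pairs, the operation is to delete the last 2 characters.
On "kxzmwpnnfz" that produces "kxzmwpnn".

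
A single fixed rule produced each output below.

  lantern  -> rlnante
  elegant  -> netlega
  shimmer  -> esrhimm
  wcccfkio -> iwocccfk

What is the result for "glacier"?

egrlaci

What's happening: swap the first and last characters, then move the last 2 characters to the front (rotate right by 2).
Applying that to "glacier" gives "egrlaci".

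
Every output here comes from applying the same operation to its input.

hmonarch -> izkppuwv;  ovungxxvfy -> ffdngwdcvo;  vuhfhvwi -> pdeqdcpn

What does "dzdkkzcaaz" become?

The rule is to shift every letter 8 places forward in the alphabet (wrapping around), then swap the front and back halves of the string.
Doing the same to "dzdkkzcaaz": "hkiihlhlss".

hkiihlhlss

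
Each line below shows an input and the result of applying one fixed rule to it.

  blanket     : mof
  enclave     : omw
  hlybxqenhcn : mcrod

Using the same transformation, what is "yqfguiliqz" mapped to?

rhjja

The transformation: keep every other character starting from the second (positions 2nd, 4th, 6th, ...), then shift every letter 1 place forward in the alphabet (wrapping around).
On "yqfguiliqz" that produces "rhjja".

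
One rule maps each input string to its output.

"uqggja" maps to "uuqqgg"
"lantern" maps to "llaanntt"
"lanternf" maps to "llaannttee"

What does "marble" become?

mmaarr

The rule is to delete the last 3 characters, then double every character.
Starting from "marble": after the first operation, "mar"; after the second, "mmaarr".
(Check on "uqggja": → "uqg" → "uuqqgg" ✓)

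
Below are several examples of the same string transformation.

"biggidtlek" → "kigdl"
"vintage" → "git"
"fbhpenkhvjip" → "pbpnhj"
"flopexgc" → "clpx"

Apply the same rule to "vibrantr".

rirn

Each output is the input with this applied: keep every other character starting from the second (positions 2nd, 4th, 6th, ...), then move the last character to the front.
On "vibrantr" that produces "rirn".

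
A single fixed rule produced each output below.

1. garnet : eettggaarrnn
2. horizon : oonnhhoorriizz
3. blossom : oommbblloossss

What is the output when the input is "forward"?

The pattern: move the last 2 characters to the front (rotate right by 2), then double every character.
"forward" → "rrddffoorrwwaa".

rrddffoorrwwaa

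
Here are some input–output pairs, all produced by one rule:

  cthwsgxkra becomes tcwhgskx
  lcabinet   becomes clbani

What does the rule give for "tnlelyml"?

ntelyl

The pattern: swap each adjacent pair of characters (1↔2, 3↔4, ...), then delete the last 2 characters.
Starting from "tnlelyml": after the first operation, "ntelyllm"; after the second, "ntelyl".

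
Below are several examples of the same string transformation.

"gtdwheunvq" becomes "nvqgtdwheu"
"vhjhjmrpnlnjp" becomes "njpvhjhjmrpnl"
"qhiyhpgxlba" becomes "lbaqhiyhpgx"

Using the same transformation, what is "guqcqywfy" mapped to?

What's happening: move the last 3 characters to the front (rotate right by 3).
On "guqcqywfy" that produces "wfyguqcqy".

wfyguqcqy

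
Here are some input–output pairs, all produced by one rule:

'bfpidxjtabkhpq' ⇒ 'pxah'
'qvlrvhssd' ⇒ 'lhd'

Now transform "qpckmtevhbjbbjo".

In each case the input is transformed by: keep one character in every 3, starting at position 3 (positions 3rd, 6th, 9th, ...).
So "qpckmtevhbjbbjo" becomes "cthbo".

cthbo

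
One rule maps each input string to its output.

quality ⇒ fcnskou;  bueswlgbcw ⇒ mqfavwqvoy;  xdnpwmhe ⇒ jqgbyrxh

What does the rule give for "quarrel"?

llyfkou

The rule is to move the first 3 characters to the end (rotate left by 3), then shift every letter 6 places backward in the alphabet (wrapping around).
Applying both steps to "quarrel": "rrelqua", then "llyfkou".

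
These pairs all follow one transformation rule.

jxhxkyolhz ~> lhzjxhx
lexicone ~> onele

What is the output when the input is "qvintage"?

Looking at the pairs, the operation is to move the last 3 characters to the front (rotate right by 3), then delete the last 3 characters.
For "qvintage" the result is "ageqv".

ageqv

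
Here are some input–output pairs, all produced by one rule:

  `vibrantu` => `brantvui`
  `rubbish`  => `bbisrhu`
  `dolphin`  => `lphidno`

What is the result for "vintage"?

What's happening: swap the first and last characters, then move the first 2 characters to the end (rotate left by 2).
"vintage" → "eintagv" → "ntagvei".

ntagvei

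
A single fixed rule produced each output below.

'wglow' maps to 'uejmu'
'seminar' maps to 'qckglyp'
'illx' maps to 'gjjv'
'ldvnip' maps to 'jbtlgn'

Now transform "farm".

dypk

In each case the input is transformed by: shift every letter 2 places backward in the alphabet (wrapping around).
Applying that to "farm" gives "dypk".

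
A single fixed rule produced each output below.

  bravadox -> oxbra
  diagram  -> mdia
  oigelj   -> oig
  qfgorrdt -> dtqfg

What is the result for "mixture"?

Each output is the input with this applied: move the first 3 characters to the end (rotate left by 3), then delete the first 3 characters.
So "mixture" becomes "emix".

emix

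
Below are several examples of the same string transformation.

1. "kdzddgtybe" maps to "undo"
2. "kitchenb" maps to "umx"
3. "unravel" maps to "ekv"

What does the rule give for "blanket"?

Rule — shift every letter 10 places forward in the alphabet (wrapping around), then keep one character in every 3, starting at position 1 (positions 1st, 4th, 7th, ...).
For "blanket", step one produces "lvkxuod"; step two turns that into "lxd".

lxd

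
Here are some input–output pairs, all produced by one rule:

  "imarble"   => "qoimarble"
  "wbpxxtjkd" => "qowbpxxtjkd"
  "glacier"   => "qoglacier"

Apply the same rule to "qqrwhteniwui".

qoqqrwhteniwui

The pattern: prepend "qo".
For "qqrwhteniwui" the result is "qoqqrwhteniwui".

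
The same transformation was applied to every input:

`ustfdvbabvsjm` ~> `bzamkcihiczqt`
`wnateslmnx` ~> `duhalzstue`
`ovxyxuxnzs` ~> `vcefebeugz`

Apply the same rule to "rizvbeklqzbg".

ypgcilrsxgin

The rule is to shift every letter 7 places forward in the alphabet (wrapping around).
Doing the same to "rizvbeklqzbg": "ypgcilrsxgin".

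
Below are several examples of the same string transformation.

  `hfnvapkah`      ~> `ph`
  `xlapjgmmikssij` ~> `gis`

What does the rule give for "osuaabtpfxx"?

bf

In each case the input is transformed by: keep one character in every 3, starting at position 3 (positions 3rd, 6th, 9th, ...), then delete the first character.
Working it through for "osuaabtpfxx": intermediate "ubf", final "bf".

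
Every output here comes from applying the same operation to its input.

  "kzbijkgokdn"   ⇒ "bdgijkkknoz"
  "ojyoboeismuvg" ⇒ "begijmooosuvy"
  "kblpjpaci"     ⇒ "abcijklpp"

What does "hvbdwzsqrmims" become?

Rule — sort the characters into alphabetical order.
Doing the same to "hvbdwzsqrmims": "bdhimmqrssvwz".

bdhimmqrssvwz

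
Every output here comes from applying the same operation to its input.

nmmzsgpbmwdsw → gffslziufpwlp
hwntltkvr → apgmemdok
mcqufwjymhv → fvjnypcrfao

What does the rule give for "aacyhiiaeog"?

Each output is the input with this applied: shift every letter 7 places backward in the alphabet (wrapping around).
Applying that to "aacyhiiaeog" gives "ttvrabbtxhz".

ttvrabbtxhz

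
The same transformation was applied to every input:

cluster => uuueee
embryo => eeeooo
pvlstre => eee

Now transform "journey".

The transformation: repeat every character 3 times, then keep only the vowels.
On "journey": the first step gives "jjjooouuurrrnnneeeyyy", and the second then gives "ooouuueee".
(Check on "cluster": → "cccllluuusssttteeerrr" → "uuueee" ✓)

ooouuueee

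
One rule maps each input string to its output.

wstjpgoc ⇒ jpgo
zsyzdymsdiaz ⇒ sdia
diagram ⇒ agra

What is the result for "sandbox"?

The pattern: delete the last character, then keep only the last 4 characters.
On "sandbox": the first step gives "sandbo", and the second then gives "ndbo".

ndbo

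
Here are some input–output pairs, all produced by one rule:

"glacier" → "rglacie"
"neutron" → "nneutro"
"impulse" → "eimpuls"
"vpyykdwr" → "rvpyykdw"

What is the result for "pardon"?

npardo

Each output is the input with this applied: move the last character to the front.
On "pardon" that produces "npardo".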